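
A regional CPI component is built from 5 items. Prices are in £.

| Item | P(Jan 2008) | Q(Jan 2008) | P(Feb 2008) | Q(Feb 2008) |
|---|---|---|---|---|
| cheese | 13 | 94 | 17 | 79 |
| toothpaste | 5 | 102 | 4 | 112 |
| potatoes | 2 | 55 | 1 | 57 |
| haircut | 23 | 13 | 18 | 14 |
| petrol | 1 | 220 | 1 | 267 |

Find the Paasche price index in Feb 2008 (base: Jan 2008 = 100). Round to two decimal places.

103.36

Paasche price index uses current-period quantities as weights.
ΣP(Feb 2008)·Q(Feb 2008) = 17×79 + 4×112 + 1×57 + 18×14 + 1×267 = 1343 + 448 + 57 + 252 + 267 = 2367
ΣP(Jan 2008)·Q(Feb 2008) = 13×79 + 5×112 + 2×57 + 23×14 + 1×267 = 1027 + 560 + 114 + 322 + 267 = 2290
Index = 2367 / 2290 × 100 = 103.3624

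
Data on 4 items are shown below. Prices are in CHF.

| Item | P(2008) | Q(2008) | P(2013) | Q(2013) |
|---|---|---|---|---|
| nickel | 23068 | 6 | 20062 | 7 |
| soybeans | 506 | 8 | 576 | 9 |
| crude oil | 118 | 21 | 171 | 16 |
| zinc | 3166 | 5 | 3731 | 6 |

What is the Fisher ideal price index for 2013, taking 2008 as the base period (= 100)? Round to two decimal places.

Laspeyres component (base-period weights):
ΣP(2013)Q(2008) = 20062×6 + 576×8 + 171×21 + 3731×5 = 120372 + 4608 + 3591 + 18655 = 147226
ΣP(2008)Q(2008) = 23068×6 + 506×8 + 118×21 + 3166×5 = 138408 + 4048 + 2478 + 15830 = 160764
L = 147226 / 160764 × 100 = 91.5790
Paasche component (current-period weights):
ΣP(2013)Q(2013) = 20062×7 + 576×9 + 171×16 + 3731×6 = 140434 + 5184 + 2736 + 22386 = 170740
ΣP(2008)Q(2013) = 23068×7 + 506×9 + 118×16 + 3166×6 = 161476 + 4554 + 1888 + 18996 = 186914
P = 170740 / 186914 × 100 = 91.3468
Fisher = √(L × P) = √(91.5790 × 91.3468) = 91.4628

91.46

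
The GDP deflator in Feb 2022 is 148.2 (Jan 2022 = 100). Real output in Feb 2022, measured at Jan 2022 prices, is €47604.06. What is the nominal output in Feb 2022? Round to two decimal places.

70549.22

Nominal = Real × (Index/100) = 47604.06 × (148.2/100)
        = 47604.06 × 1.482 = 70549.2169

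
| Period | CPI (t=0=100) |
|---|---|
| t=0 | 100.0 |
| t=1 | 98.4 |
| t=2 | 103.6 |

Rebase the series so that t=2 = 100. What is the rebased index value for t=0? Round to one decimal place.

Rebased(t=0) = 100.0 / 103.6 × 100 = 96.5251

96.5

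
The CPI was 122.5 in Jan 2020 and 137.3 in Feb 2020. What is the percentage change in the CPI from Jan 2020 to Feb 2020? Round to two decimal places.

12.08%

Change = (137.3 − 122.5) / 122.5 × 100
       = 14.8 / 122.5 × 100 = 12.0816%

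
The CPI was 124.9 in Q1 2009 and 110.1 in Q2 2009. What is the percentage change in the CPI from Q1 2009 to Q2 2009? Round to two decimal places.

-11.85%

Change = (110.1 − 124.9) / 124.9 × 100
       = -14.8 / 124.9 × 100 = -11.8495%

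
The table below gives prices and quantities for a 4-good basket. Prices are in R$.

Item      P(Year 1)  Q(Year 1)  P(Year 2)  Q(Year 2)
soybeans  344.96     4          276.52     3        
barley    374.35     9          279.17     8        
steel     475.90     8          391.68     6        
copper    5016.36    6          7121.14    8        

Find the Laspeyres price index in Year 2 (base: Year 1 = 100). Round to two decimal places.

Laspeyres price index uses base-period quantities as weights.
ΣP(Year 2)·Q(Year 1) = 276.52×4 + 279.17×9 + 391.68×8 + 7121.14×6 = 1106.08 + 2512.53 + 3133.44 + 42726.84 = 49478.89
ΣP(Year 1)·Q(Year 1) = 344.96×4 + 374.35×9 + 475.90×8 + 5016.36×6 = 1379.84 + 3369.15 + 3807.2 + 30098.16 = 38654.35
Index = 49478.89 / 38654.35 × 100 = 128.0034

128.00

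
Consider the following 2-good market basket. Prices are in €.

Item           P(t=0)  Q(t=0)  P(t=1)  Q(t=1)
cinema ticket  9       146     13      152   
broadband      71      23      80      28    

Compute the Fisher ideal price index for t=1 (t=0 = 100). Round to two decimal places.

Laspeyres component (base-period weights):
ΣP(t=1)Q(t=0) = 13×146 + 80×23 = 1898 + 1840 = 3738
ΣP(t=0)Q(t=0) = 9×146 + 71×23 = 1314 + 1633 = 2947
L = 3738 / 2947 × 100 = 126.8409
Paasche component (current-period weights):
ΣP(t=1)Q(t=1) = 13×152 + 80×28 = 1976 + 2240 = 4216
ΣP(t=0)Q(t=1) = 9×152 + 71×28 = 1368 + 1988 = 3356
P = 4216 / 3356 × 100 = 125.6257
Fisher = √(L × P) = √(126.8409 × 125.6257) = 126.2318

126.23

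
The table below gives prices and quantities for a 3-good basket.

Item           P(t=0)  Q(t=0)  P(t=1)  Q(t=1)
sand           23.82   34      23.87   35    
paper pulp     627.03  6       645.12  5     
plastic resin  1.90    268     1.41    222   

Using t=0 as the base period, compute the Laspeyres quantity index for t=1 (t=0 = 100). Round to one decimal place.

Laspeyres quantity index uses base-period prices as weights.
ΣP(t=0)·Q(t=1) = 23.82×35 + 627.03×5 + 1.90×222 = 833.7 + 3135.15 + 421.8 = 4390.65
ΣP(t=0)·Q(t=0) = 23.82×34 + 627.03×6 + 1.90×268 = 809.88 + 3762.18 + 509.2 = 5081.26
Index = 4390.65 / 5081.26 × 100 = 86.4087

86.4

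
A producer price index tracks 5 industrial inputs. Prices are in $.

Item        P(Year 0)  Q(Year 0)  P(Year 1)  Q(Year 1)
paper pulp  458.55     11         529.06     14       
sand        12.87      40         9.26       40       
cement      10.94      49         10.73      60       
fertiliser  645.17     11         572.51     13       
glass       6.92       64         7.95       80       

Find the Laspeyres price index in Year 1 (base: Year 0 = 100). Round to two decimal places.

99.18

Laspeyres price index uses base-period quantities as weights.
ΣP(Year 1)·Q(Year 0) = 529.06×11 + 9.26×40 + 10.73×49 + 572.51×11 + 7.95×64 = 5819.66 + 370.4 + 525.77 + 6297.61 + 508.8 = 13522.24
ΣP(Year 0)·Q(Year 0) = 458.55×11 + 12.87×40 + 10.94×49 + 645.17×11 + 6.92×64 = 5044.05 + 514.8 + 536.06 + 7096.87 + 442.88 = 13634.66
Index = 13522.24 / 13634.66 × 100 = 99.1755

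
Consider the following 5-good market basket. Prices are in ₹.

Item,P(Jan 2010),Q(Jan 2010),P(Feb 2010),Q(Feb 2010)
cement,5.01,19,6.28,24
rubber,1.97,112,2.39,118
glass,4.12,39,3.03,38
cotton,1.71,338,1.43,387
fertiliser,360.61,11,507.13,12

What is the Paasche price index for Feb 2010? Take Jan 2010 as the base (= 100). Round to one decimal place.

130.7

Paasche price index uses current-period quantities as weights.
ΣP(Feb 2010)·Q(Feb 2010) = 6.28×24 + 2.39×118 + 3.03×38 + 1.43×387 + 507.13×12 = 150.72 + 282.02 + 115.14 + 553.41 + 6085.56 = 7186.85
ΣP(Jan 2010)·Q(Feb 2010) = 5.01×24 + 1.97×118 + 4.12×38 + 1.71×387 + 360.61×12 = 120.24 + 232.46 + 156.56 + 661.77 + 4327.32 = 5498.35
Index = 7186.85 / 5498.35 × 100 = 130.7092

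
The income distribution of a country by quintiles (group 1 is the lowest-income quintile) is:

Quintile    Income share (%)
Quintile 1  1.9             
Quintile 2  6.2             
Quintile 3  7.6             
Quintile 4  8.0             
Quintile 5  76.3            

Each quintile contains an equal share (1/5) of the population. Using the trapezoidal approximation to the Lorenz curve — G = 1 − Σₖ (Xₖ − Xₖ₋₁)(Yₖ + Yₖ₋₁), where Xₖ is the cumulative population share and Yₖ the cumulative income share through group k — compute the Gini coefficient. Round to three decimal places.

Cumulative income shares Yₖ: 0.0190, 0.0810, 0.1570, 0.2370, 1.0000
Σ (Xₖ−Xₖ₋₁)(Yₖ+Yₖ₋₁) = (1/5)(0.0190+0.0000) + (1/5)(0.0810+0.0190) + (1/5)(0.1570+0.0810) + (1/5)(0.2370+0.1570) + (1/5)(1.0000+0.2370)
  = 0.0038 + 0.0200 + 0.0476 + 0.0788 + 0.2474 = 0.3976
G = 1 − 0.3976 = 0.6024

0.602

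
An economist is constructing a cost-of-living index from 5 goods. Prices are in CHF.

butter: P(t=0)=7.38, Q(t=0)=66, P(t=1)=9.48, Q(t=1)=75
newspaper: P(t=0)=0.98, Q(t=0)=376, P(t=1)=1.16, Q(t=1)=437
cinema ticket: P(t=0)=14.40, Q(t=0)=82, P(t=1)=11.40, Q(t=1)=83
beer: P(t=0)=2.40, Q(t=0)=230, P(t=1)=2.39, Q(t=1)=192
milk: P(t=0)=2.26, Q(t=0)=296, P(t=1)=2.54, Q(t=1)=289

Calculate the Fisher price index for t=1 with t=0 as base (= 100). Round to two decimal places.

Laspeyres component (base-period weights):
ΣP(t=1)Q(t=0) = 9.48×66 + 1.16×376 + 11.40×82 + 2.39×230 + 2.54×296 = 625.68 + 436.16 + 934.8 + 549.7 + 751.84 = 3298.18
ΣP(t=0)Q(t=0) = 7.38×66 + 0.98×376 + 14.40×82 + 2.40×230 + 2.26×296 = 487.08 + 368.48 + 1180.8 + 552 + 668.96 = 3257.32
L = 3298.18 / 3257.32 × 100 = 101.2544
Paasche component (current-period weights):
ΣP(t=1)Q(t=1) = 9.48×75 + 1.16×437 + 11.40×83 + 2.39×192 + 2.54×289 = 711 + 506.92 + 946.2 + 458.88 + 734.06 = 3357.06
ΣP(t=0)Q(t=1) = 7.38×75 + 0.98×437 + 14.40×83 + 2.40×192 + 2.26×289 = 553.5 + 428.26 + 1195.2 + 460.8 + 653.14 = 3290.9
P = 3357.06 / 3290.9 × 100 = 102.0104
Fisher = √(L × P) = √(101.2544 × 102.0104) = 101.6317

101.63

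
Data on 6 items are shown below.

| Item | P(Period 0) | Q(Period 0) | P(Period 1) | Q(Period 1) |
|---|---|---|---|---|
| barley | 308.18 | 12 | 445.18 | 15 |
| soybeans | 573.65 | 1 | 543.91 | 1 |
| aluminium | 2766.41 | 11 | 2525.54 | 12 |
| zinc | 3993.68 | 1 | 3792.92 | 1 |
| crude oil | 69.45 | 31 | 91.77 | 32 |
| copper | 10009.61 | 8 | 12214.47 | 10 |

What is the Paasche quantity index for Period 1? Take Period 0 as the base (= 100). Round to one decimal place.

Paasche quantity index uses current-period prices as weights.
ΣP(Period 1)·Q(Period 1) = 445.18×15 + 543.91×1 + 2525.54×12 + 3792.92×1 + 91.77×32 + 12214.47×10 = 6677.7 + 543.91 + 30306.48 + 3792.92 + 2936.64 + 122144.7 = 166402.35
ΣP(Period 1)·Q(Period 0) = 445.18×12 + 543.91×1 + 2525.54×11 + 3792.92×1 + 91.77×31 + 12214.47×8 = 5342.16 + 543.91 + 27780.94 + 3792.92 + 2844.87 + 97715.76 = 138020.56
Index = 166402.35 / 138020.56 × 100 = 120.5635

120.6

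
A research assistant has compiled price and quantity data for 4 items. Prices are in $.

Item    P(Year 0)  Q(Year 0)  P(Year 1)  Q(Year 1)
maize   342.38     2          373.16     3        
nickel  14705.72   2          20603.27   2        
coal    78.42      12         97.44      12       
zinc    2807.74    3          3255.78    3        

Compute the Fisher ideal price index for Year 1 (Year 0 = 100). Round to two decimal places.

Laspeyres component (base-period weights):
ΣP(Year 1)Q(Year 0) = 373.16×2 + 20603.27×2 + 97.44×12 + 3255.78×3 = 746.32 + 41206.54 + 1169.28 + 9767.34 = 52889.48
ΣP(Year 0)Q(Year 0) = 342.38×2 + 14705.72×2 + 78.42×12 + 2807.74×3 = 684.76 + 29411.44 + 941.04 + 8423.22 = 39460.46
L = 52889.48 / 39460.46 × 100 = 134.0316
Paasche component (current-period weights):
ΣP(Year 1)Q(Year 1) = 373.16×3 + 20603.27×2 + 97.44×12 + 3255.78×3 = 1119.48 + 41206.54 + 1169.28 + 9767.34 = 53262.64
ΣP(Year 0)Q(Year 1) = 342.38×3 + 14705.72×2 + 78.42×12 + 2807.74×3 = 1027.14 + 29411.44 + 941.04 + 8423.22 = 39802.84
P = 53262.64 / 39802.84 × 100 = 133.8162
Fisher = √(L × P) = √(134.0316 × 133.8162) = 133.9238

133.92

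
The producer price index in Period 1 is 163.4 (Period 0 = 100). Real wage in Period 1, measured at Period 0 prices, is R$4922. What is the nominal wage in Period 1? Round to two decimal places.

8042.55

Nominal = Real × (Index/100) = 4922 × (163.4/100)
        = 4922 × 1.634 = 8042.5480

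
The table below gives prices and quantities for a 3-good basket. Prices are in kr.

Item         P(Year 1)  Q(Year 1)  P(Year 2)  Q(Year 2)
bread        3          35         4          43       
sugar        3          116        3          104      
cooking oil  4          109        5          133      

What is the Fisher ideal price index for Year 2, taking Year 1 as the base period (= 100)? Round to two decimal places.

Laspeyres component (base-period weights):
ΣP(Year 2)Q(Year 1) = 4×35 + 3×116 + 5×109 = 140 + 348 + 545 = 1033
ΣP(Year 1)Q(Year 1) = 3×35 + 3×116 + 4×109 = 105 + 348 + 436 = 889
L = 1033 / 889 × 100 = 116.1980
Paasche component (current-period weights):
ΣP(Year 2)Q(Year 2) = 4×43 + 3×104 + 5×133 = 172 + 312 + 665 = 1149
ΣP(Year 1)Q(Year 2) = 3×43 + 3×104 + 4×133 = 129 + 312 + 532 = 973
P = 1149 / 973 × 100 = 118.0884
Fisher = √(L × P) = √(116.1980 × 118.0884) = 117.1394

117.14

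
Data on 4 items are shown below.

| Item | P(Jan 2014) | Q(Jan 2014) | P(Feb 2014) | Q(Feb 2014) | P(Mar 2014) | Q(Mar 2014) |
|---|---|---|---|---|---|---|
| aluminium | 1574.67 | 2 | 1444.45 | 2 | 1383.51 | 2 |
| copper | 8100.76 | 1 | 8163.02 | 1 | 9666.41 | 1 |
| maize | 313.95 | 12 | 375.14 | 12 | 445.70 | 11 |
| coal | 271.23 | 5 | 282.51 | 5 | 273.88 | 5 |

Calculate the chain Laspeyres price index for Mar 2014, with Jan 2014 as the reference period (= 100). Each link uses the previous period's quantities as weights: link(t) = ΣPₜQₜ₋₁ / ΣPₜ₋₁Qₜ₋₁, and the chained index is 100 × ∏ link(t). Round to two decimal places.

116.96

Link Jan 2014→Feb 2014:
ΣP(Feb 2014)Q(Jan 2014) = 1444.45×2 + 8163.02×1 + 375.14×12 + 282.51×5 = 2888.9 + 8163.02 + 4501.68 + 1412.55 = 16966.15
ΣP(Jan 2014)Q(Jan 2014) = 1574.67×2 + 8100.76×1 + 313.95×12 + 271.23×5 = 3149.34 + 8100.76 + 3767.4 + 1356.15 = 16373.65
link = 16966.15/16373.65 = 1.036186
Link Feb 2014→Mar 2014:
ΣP(Mar 2014)Q(Feb 2014) = 1383.51×2 + 9666.41×1 + 445.70×12 + 273.88×5 = 2767.02 + 9666.41 + 5348.4 + 1369.4 = 19151.23
ΣP(Feb 2014)Q(Feb 2014) = 1444.45×2 + 8163.02×1 + 375.14×12 + 282.51×5 = 2888.9 + 8163.02 + 4501.68 + 1412.55 = 16966.15
link = 19151.23/16966.15 = 1.128791
Chained index = 100 × 1.036186 × 1.128791 = 116.9637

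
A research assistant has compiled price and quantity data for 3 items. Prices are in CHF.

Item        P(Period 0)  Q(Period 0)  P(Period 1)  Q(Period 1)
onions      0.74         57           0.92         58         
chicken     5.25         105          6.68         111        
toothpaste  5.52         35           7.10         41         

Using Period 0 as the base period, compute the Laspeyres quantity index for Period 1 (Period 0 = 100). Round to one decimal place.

108.3

Laspeyres quantity index uses base-period prices as weights.
ΣP(Period 0)·Q(Period 1) = 0.74×58 + 5.25×111 + 5.52×41 = 42.92 + 582.75 + 226.32 = 851.99
ΣP(Period 0)·Q(Period 0) = 0.74×57 + 5.25×105 + 5.52×35 = 42.18 + 551.25 + 193.2 = 786.63
Index = 851.99 / 786.63 × 100 = 108.3089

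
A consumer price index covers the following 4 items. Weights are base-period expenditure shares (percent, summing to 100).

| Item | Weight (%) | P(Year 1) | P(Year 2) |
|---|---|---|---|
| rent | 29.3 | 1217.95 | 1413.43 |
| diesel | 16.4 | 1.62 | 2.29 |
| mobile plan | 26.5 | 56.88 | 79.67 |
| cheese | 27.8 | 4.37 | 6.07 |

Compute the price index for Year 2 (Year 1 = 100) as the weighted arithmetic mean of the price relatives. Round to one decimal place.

132.9

rent: 29.3 × (1413.43/1217.95) = 29.3 × 1.160499 = 34.0026
diesel: 16.4 × (2.29/1.62) = 16.4 × 1.413580 = 23.1827
mobile plan: 26.5 × (79.67/56.88) = 26.5 × 1.400668 = 37.1177
cheese: 27.8 × (6.07/4.37) = 27.8 × 1.389016 = 38.6146
Index = Σ wᵢ·(p₁ᵢ/p₀ᵢ) = 34.0026 + 23.1827 + 37.1177 + 38.6146 = 132.9177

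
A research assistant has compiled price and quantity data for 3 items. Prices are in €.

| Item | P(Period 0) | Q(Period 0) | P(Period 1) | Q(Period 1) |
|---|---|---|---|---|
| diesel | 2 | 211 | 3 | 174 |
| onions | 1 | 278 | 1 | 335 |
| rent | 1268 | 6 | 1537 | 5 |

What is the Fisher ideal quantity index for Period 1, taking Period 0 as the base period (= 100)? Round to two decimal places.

Laspeyres component (base-period weights):
ΣP(Period 0)Q(Period 1) = 2×174 + 1×335 + 1268×5 = 348 + 335 + 6340 = 7023
ΣP(Period 0)Q(Period 0) = 2×211 + 1×278 + 1268×6 = 422 + 278 + 7608 = 8308
L = 7023 / 8308 × 100 = 84.5330
Paasche component (current-period weights):
ΣP(Period 1)Q(Period 1) = 3×174 + 1×335 + 1537×5 = 522 + 335 + 7685 = 8542
ΣP(Period 1)Q(Period 0) = 3×211 + 1×278 + 1537×6 = 633 + 278 + 9222 = 10133
P = 8542 / 10133 × 100 = 84.2988
Fisher = √(L × P) = √(84.5330 × 84.2988) = 84.4158

84.42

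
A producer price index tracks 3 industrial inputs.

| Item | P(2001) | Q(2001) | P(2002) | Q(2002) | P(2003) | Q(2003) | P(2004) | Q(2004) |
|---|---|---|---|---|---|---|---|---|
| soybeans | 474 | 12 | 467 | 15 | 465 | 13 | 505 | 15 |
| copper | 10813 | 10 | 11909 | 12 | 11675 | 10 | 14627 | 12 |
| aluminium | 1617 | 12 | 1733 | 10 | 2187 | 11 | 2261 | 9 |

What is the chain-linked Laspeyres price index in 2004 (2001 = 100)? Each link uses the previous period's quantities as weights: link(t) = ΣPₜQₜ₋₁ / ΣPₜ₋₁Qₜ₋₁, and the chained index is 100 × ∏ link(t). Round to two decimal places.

133.50

Link 2001→2002:
ΣP(2002)Q(2001) = 467×12 + 11909×10 + 1733×12 = 5604 + 119090 + 20796 = 145490
ΣP(2001)Q(2001) = 474×12 + 10813×10 + 1617×12 = 5688 + 108130 + 19404 = 133222
link = 145490/133222 = 1.092087
Link 2002→2003:
ΣP(2003)Q(2002) = 465×15 + 11675×12 + 2187×10 = 6975 + 140100 + 21870 = 168945
ΣP(2002)Q(2002) = 467×15 + 11909×12 + 1733×10 = 7005 + 142908 + 17330 = 167243
link = 168945/167243 = 1.010177
Link 2003→2004:
ΣP(2004)Q(2003) = 505×13 + 14627×10 + 2261×11 = 6565 + 146270 + 24871 = 177706
ΣP(2003)Q(2003) = 465×13 + 11675×10 + 2187×11 = 6045 + 116750 + 24057 = 146852
link = 177706/146852 = 1.210103
Chained index = 100 × 1.092087 × 1.010177 × 1.210103 = 133.4986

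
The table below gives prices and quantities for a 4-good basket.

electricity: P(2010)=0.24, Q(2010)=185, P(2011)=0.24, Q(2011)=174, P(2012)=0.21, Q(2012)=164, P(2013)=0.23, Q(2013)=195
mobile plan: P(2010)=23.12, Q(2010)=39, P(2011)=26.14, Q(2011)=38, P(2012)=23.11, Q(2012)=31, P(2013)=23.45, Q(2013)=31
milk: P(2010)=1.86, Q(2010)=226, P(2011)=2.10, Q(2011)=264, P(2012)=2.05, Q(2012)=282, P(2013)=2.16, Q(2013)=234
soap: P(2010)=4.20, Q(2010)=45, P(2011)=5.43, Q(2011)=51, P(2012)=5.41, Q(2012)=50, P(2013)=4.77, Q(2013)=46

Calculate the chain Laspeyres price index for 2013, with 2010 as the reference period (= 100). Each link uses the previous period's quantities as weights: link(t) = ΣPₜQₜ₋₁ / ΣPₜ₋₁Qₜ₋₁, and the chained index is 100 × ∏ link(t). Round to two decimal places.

107.21

Link 2010→2011:
ΣP(2011)Q(2010) = 0.24×185 + 26.14×39 + 2.10×226 + 5.43×45 = 44.4 + 1019.46 + 474.6 + 244.35 = 1782.81
ΣP(2010)Q(2010) = 0.24×185 + 23.12×39 + 1.86×226 + 4.20×45 = 44.4 + 901.68 + 420.36 + 189 = 1555.44
link = 1782.81/1555.44 = 1.146177
Link 2011→2012:
ΣP(2012)Q(2011) = 0.21×174 + 23.11×38 + 2.05×264 + 5.41×51 = 36.54 + 878.18 + 541.2 + 275.91 = 1731.83
ΣP(2011)Q(2011) = 0.24×174 + 26.14×38 + 2.10×264 + 5.43×51 = 41.76 + 993.32 + 554.4 + 276.93 = 1866.41
link = 1731.83/1866.41 = 0.927894
Link 2012→2013:
ΣP(2013)Q(2012) = 0.23×164 + 23.45×31 + 2.16×282 + 4.77×50 = 37.72 + 726.95 + 609.12 + 238.5 = 1612.29
ΣP(2012)Q(2012) = 0.21×164 + 23.11×31 + 2.05×282 + 5.41×50 = 34.44 + 716.41 + 578.1 + 270.5 = 1599.45
link = 1612.29/1599.45 = 1.008028
Chained index = 100 × 1.146177 × 0.927894 × 1.008028 = 107.2068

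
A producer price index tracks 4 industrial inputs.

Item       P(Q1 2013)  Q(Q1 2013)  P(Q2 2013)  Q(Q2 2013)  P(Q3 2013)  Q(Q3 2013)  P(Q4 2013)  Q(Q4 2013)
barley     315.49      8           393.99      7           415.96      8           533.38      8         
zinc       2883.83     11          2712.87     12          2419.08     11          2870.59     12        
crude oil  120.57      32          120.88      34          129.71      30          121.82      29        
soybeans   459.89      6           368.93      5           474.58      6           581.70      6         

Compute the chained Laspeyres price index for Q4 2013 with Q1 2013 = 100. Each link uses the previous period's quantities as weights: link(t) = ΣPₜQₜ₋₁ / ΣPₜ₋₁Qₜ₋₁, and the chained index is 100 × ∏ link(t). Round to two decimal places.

105.17

Link Q1 2013→Q2 2013:
ΣP(Q2 2013)Q(Q1 2013) = 393.99×8 + 2712.87×11 + 120.88×32 + 368.93×6 = 3151.92 + 29841.57 + 3868.16 + 2213.58 = 39075.23
ΣP(Q1 2013)Q(Q1 2013) = 315.49×8 + 2883.83×11 + 120.57×32 + 459.89×6 = 2523.92 + 31722.13 + 3858.24 + 2759.34 = 40863.63
link = 39075.23/40863.63 = 0.956235
Link Q2 2013→Q3 2013:
ΣP(Q3 2013)Q(Q2 2013) = 415.96×7 + 2419.08×12 + 129.71×34 + 474.58×5 = 2911.72 + 29028.96 + 4410.14 + 2372.9 = 38723.72
ΣP(Q2 2013)Q(Q2 2013) = 393.99×7 + 2712.87×12 + 120.88×34 + 368.93×5 = 2757.93 + 32554.44 + 4109.92 + 1844.65 = 41266.94
link = 38723.72/41266.94 = 0.938371
Link Q3 2013→Q4 2013:
ΣP(Q4 2013)Q(Q3 2013) = 533.38×8 + 2870.59×11 + 121.82×30 + 581.70×6 = 4267.04 + 31576.49 + 3654.6 + 3490.2 = 42988.33
ΣP(Q3 2013)Q(Q3 2013) = 415.96×8 + 2419.08×11 + 129.71×30 + 474.58×6 = 3327.68 + 26609.88 + 3891.3 + 2847.48 = 36676.34
link = 42988.33/36676.34 = 1.172100
Chained index = 100 × 0.956235 × 0.938371 × 1.172100 = 105.1729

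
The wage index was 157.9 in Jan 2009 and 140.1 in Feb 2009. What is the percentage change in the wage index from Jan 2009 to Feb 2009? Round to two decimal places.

-11.27%

Change = (140.1 − 157.9) / 157.9 × 100
       = -17.8 / 157.9 × 100 = -11.2730%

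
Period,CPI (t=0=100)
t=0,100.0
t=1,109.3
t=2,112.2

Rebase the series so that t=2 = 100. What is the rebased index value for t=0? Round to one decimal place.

Rebased(t=0) = 100.0 / 112.2 × 100 = 89.1266

89.1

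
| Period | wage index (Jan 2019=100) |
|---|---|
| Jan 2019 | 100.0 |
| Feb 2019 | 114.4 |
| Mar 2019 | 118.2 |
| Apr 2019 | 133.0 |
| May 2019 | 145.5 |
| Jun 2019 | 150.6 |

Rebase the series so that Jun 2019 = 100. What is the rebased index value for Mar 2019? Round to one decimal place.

78.5

Rebased(Mar 2019) = 118.2 / 150.6 × 100 = 78.4861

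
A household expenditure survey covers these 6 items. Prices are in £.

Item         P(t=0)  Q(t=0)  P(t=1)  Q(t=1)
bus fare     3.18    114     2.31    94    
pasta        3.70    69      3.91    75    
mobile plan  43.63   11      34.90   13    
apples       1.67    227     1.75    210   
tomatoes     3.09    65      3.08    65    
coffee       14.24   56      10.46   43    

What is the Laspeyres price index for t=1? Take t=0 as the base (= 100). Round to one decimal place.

Laspeyres price index uses base-period quantities as weights.
ΣP(t=1)·Q(t=0) = 2.31×114 + 3.91×69 + 34.90×11 + 1.75×227 + 3.08×65 + 10.46×56 = 263.34 + 269.79 + 383.9 + 397.25 + 200.2 + 585.76 = 2100.24
ΣP(t=0)·Q(t=0) = 3.18×114 + 3.70×69 + 43.63×11 + 1.67×227 + 3.09×65 + 14.24×56 = 362.52 + 255.3 + 479.93 + 379.09 + 200.85 + 797.44 = 2475.13
Index = 2100.24 / 2475.13 × 100 = 84.8537

84.9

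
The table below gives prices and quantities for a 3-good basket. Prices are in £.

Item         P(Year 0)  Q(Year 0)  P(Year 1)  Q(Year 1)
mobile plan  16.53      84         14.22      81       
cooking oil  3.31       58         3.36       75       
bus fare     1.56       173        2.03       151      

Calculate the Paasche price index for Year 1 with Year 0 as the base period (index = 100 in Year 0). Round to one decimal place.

Paasche price index uses current-period quantities as weights.
ΣP(Year 1)·Q(Year 1) = 14.22×81 + 3.36×75 + 2.03×151 = 1151.82 + 252 + 306.53 = 1710.35
ΣP(Year 0)·Q(Year 1) = 16.53×81 + 3.31×75 + 1.56×151 = 1338.93 + 248.25 + 235.56 = 1822.74
Index = 1710.35 / 1822.74 × 100 = 93.8340

93.8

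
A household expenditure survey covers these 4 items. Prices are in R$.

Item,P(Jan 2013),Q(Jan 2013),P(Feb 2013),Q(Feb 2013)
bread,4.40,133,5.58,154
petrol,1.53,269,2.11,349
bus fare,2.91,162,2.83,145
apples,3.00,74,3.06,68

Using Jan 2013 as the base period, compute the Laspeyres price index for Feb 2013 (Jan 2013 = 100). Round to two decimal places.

Laspeyres price index uses base-period quantities as weights.
ΣP(Feb 2013)·Q(Jan 2013) = 5.58×133 + 2.11×269 + 2.83×162 + 3.06×74 = 742.14 + 567.59 + 458.46 + 226.44 = 1994.63
ΣP(Jan 2013)·Q(Jan 2013) = 4.40×133 + 1.53×269 + 2.91×162 + 3.00×74 = 585.2 + 411.57 + 471.42 + 222 = 1690.19
Index = 1994.63 / 1690.19 × 100 = 118.0122

118.01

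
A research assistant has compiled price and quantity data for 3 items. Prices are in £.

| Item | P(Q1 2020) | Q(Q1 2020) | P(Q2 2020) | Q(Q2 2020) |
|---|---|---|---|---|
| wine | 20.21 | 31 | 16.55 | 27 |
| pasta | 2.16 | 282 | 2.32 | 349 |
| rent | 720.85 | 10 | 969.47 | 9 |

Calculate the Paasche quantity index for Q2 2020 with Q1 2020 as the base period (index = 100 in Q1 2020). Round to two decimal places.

Paasche quantity index uses current-period prices as weights.
ΣP(Q2 2020)·Q(Q2 2020) = 16.55×27 + 2.32×349 + 969.47×9 = 446.85 + 809.68 + 8725.23 = 9981.76
ΣP(Q2 2020)·Q(Q1 2020) = 16.55×31 + 2.32×282 + 969.47×10 = 513.05 + 654.24 + 9694.7 = 10861.99
Index = 9981.76 / 10861.99 × 100 = 91.8962

91.90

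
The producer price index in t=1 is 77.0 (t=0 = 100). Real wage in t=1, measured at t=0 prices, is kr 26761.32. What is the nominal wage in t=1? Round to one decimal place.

20606.2

Nominal = Real × (Index/100) = 26761.32 × (77.0/100)
        = 26761.32 × 0.770 = 20606.2164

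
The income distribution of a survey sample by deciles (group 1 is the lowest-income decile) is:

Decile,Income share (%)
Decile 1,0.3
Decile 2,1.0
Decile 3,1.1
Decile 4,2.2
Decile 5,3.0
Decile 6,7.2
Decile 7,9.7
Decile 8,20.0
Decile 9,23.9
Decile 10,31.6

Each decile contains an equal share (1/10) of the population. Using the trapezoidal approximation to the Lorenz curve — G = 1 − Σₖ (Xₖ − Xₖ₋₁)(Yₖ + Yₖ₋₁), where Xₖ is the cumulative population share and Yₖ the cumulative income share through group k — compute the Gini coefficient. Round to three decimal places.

0.563

Cumulative income shares Yₖ: 0.0030, 0.0130, 0.0240, 0.0460, 0.0760, 0.1480, 0.2450, 0.4450, 0.6840, 1.0000
Σ (Xₖ−Xₖ₋₁)(Yₖ+Yₖ₋₁) = (1/10)(0.0030+0.0000) + (1/10)(0.0130+0.0030) + (1/10)(0.0240+0.0130) + (1/10)(0.0460+0.0240) + (1/10)(0.0760+0.0460) + (1/10)(0.1480+0.0760) + (1/10)(0.2450+0.1480) + (1/10)(0.4450+0.2450) + (1/10)(0.6840+0.4450) + (1/10)(1.0000+0.6840)
  = 0.0003 + 0.0016 + 0.0037 + 0.0070 + 0.0122 + 0.0224 + 0.0393 + 0.0690 + 0.1129 + 0.1684 = 0.4368
G = 1 − 0.4368 = 0.5632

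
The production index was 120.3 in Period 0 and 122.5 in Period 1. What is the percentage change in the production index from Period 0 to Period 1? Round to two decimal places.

Change = (122.5 − 120.3) / 120.3 × 100
       = 2.2 / 120.3 × 100 = 1.8288%

1.83%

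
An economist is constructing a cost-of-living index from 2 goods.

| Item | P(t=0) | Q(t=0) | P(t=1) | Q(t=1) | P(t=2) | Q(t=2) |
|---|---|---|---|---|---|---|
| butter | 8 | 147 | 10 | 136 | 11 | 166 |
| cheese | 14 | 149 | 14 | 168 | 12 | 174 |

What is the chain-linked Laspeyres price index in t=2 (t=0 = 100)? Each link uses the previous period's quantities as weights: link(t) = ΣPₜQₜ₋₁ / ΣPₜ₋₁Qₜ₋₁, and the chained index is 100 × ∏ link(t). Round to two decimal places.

Link t=0→t=1:
ΣP(t=1)Q(t=0) = 10×147 + 14×149 = 1470 + 2086 = 3556
ΣP(t=0)Q(t=0) = 8×147 + 14×149 = 1176 + 2086 = 3262
link = 3556/3262 = 1.090129
Link t=1→t=2:
ΣP(t=2)Q(t=1) = 11×136 + 12×168 = 1496 + 2016 = 3512
ΣP(t=1)Q(t=1) = 10×136 + 14×168 = 1360 + 2352 = 3712
link = 3512/3712 = 0.946121
Chained index = 100 × 1.090129 × 0.946121 = 103.1393

103.14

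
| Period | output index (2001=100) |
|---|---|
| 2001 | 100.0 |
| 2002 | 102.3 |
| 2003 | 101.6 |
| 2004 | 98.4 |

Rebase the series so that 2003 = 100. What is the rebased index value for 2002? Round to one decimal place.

Rebased(2002) = 102.3 / 101.6 × 100 = 100.6890

100.7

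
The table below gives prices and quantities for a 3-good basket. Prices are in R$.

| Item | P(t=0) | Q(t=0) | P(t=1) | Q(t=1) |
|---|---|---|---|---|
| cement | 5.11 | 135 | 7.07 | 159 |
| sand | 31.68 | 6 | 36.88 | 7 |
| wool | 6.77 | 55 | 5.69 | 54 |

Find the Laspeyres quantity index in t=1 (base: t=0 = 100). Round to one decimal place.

111.8

Laspeyres quantity index uses base-period prices as weights.
ΣP(t=0)·Q(t=1) = 5.11×159 + 31.68×7 + 6.77×54 = 812.49 + 221.76 + 365.58 = 1399.83
ΣP(t=0)·Q(t=0) = 5.11×135 + 31.68×6 + 6.77×55 = 689.85 + 190.08 + 372.35 = 1252.28
Index = 1399.83 / 1252.28 × 100 = 111.7825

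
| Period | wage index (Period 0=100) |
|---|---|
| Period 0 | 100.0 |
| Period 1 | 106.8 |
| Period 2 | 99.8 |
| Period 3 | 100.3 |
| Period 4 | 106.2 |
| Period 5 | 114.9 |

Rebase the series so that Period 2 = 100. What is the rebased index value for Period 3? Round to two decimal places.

Rebased(Period 3) = 100.3 / 99.8 × 100 = 100.5010

100.50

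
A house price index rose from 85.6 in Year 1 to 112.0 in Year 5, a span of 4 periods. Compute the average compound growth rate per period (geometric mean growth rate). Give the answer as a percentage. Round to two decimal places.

6.95%

Growth factor = (112.0/85.6)^(1/4) = (1.308411)^(1/4) = 1.069513
Growth rate = 1.069513 − 1 = 0.069513 = 6.9513%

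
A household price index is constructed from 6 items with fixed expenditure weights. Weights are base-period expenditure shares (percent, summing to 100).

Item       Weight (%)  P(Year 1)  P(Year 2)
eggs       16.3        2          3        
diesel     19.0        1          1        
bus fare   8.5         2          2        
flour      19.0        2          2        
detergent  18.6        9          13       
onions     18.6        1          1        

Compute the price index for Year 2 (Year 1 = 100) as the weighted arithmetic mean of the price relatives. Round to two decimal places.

eggs: 16.3 × (3/2) = 16.3 × 1.500000 = 24.4500
diesel: 19.0 × (1/1) = 19.0 × 1.000000 = 19.0000
bus fare: 8.5 × (2/2) = 8.5 × 1.000000 = 8.5000
flour: 19.0 × (2/2) = 19.0 × 1.000000 = 19.0000
detergent: 18.6 × (13/9) = 18.6 × 1.444444 = 26.8667
onions: 18.6 × (1/1) = 18.6 × 1.000000 = 18.6000
Index = Σ wᵢ·(p₁ᵢ/p₀ᵢ) = 24.4500 + 19.0000 + 8.5000 + 19.0000 + 26.8667 + 18.6000 = 116.4167

116.42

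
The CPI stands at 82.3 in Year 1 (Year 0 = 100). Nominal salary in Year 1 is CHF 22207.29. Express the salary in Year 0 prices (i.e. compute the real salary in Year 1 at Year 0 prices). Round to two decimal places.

26983.34

Real = Nominal ÷ (Index/100) = 22207.29 ÷ (82.3/100)
     = 22207.29 ÷ 0.823 = 26983.3414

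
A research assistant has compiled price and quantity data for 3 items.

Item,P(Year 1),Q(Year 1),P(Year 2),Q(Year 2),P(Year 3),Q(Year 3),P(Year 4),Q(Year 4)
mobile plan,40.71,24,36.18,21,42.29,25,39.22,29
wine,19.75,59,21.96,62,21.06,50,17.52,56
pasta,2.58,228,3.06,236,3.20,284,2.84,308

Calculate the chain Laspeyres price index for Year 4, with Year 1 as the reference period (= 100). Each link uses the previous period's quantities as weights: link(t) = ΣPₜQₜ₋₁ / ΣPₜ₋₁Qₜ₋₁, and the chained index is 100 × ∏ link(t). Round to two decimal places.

95.88

Link Year 1→Year 2:
ΣP(Year 2)Q(Year 1) = 36.18×24 + 21.96×59 + 3.06×228 = 868.32 + 1295.64 + 697.68 = 2861.64
ΣP(Year 1)Q(Year 1) = 40.71×24 + 19.75×59 + 2.58×228 = 977.04 + 1165.25 + 588.24 = 2730.53
link = 2861.64/2730.53 = 1.048016
Link Year 2→Year 3:
ΣP(Year 3)Q(Year 2) = 42.29×21 + 21.06×62 + 3.20×236 = 888.09 + 1305.72 + 755.2 = 2949.01
ΣP(Year 2)Q(Year 2) = 36.18×21 + 21.96×62 + 3.06×236 = 759.78 + 1361.52 + 722.16 = 2843.46
link = 2949.01/2843.46 = 1.037120
Link Year 3→Year 4:
ΣP(Year 4)Q(Year 3) = 39.22×25 + 17.52×50 + 2.84×284 = 980.5 + 876 + 806.56 = 2663.06
ΣP(Year 3)Q(Year 3) = 42.29×25 + 21.06×50 + 3.20×284 = 1057.25 + 1053 + 908.8 = 3019.05
link = 2663.06/3019.05 = 0.882085
Chained index = 100 × 1.048016 × 1.037120 × 0.882085 = 95.8755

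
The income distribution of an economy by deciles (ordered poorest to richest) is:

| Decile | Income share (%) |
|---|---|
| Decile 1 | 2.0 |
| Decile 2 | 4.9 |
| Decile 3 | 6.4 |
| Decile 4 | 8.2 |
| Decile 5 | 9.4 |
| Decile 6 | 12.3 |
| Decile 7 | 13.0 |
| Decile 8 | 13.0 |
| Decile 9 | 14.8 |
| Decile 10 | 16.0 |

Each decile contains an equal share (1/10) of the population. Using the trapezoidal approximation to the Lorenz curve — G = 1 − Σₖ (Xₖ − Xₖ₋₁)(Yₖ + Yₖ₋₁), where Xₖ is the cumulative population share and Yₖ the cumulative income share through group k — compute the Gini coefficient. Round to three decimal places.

Cumulative income shares Yₖ: 0.0200, 0.0690, 0.1330, 0.2150, 0.3090, 0.4320, 0.5620, 0.6920, 0.8400, 1.0000
Σ (Xₖ−Xₖ₋₁)(Yₖ+Yₖ₋₁) = (1/10)(0.0200+0.0000) + (1/10)(0.0690+0.0200) + (1/10)(0.1330+0.0690) + (1/10)(0.2150+0.1330) + (1/10)(0.3090+0.2150) + (1/10)(0.4320+0.3090) + (1/10)(0.5620+0.4320) + (1/10)(0.6920+0.5620) + (1/10)(0.8400+0.6920) + (1/10)(1.0000+0.8400)
  = 0.0020 + 0.0089 + 0.0202 + 0.0348 + 0.0524 + 0.0741 + 0.0994 + 0.1254 + 0.1532 + 0.1840 = 0.7544
G = 1 − 0.7544 = 0.2456

0.246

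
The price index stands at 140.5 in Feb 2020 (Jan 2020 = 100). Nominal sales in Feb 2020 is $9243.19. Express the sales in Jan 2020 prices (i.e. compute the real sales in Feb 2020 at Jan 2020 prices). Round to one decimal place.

Real = Nominal ÷ (Index/100) = 9243.19 ÷ (140.5/100)
     = 9243.19 ÷ 1.405 = 6578.7829

6578.8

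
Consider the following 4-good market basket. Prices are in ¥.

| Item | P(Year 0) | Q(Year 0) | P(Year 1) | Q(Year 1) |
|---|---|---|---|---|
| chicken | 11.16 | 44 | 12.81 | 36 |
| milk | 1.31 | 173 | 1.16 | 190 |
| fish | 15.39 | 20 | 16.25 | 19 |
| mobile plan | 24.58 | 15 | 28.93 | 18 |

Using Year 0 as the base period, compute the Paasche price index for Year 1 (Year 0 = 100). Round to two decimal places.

Paasche price index uses current-period quantities as weights.
ΣP(Year 1)·Q(Year 1) = 12.81×36 + 1.16×190 + 16.25×19 + 28.93×18 = 461.16 + 220.4 + 308.75 + 520.74 = 1511.05
ΣP(Year 0)·Q(Year 1) = 11.16×36 + 1.31×190 + 15.39×19 + 24.58×18 = 401.76 + 248.9 + 292.41 + 442.44 = 1385.51
Index = 1511.05 / 1385.51 × 100 = 109.0609

109.06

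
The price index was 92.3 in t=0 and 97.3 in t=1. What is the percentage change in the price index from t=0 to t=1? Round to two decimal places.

5.42%

Change = (97.3 − 92.3) / 92.3 × 100
       = 5.0 / 92.3 × 100 = 5.4171%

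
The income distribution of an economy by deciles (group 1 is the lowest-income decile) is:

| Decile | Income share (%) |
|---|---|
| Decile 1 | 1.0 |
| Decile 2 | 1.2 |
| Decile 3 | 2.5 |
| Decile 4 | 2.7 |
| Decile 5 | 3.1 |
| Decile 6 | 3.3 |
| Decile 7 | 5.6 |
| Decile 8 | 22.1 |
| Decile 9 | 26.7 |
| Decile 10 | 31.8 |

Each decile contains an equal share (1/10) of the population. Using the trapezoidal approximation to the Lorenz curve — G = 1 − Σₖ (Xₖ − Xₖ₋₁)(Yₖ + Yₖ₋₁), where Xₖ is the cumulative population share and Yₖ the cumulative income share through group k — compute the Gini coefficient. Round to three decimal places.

Cumulative income shares Yₖ: 0.0100, 0.0220, 0.0470, 0.0740, 0.1050, 0.1380, 0.1940, 0.4150, 0.6820, 1.0000
Σ (Xₖ−Xₖ₋₁)(Yₖ+Yₖ₋₁) = (1/10)(0.0100+0.0000) + (1/10)(0.0220+0.0100) + (1/10)(0.0470+0.0220) + (1/10)(0.0740+0.0470) + (1/10)(0.1050+0.0740) + (1/10)(0.1380+0.1050) + (1/10)(0.1940+0.1380) + (1/10)(0.4150+0.1940) + (1/10)(0.6820+0.4150) + (1/10)(1.0000+0.6820)
  = 0.0010 + 0.0032 + 0.0069 + 0.0121 + 0.0179 + 0.0243 + 0.0332 + 0.0609 + 0.1097 + 0.1682 = 0.4374
G = 1 − 0.4374 = 0.5626

0.563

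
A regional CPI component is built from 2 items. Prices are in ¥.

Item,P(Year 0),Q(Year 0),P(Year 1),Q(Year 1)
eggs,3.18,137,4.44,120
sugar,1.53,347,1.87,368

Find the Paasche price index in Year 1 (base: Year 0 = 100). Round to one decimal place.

129.3

Paasche price index uses current-period quantities as weights.
ΣP(Year 1)·Q(Year 1) = 4.44×120 + 1.87×368 = 532.8 + 688.16 = 1220.96
ΣP(Year 0)·Q(Year 1) = 3.18×120 + 1.53×368 = 381.6 + 563.04 = 944.64
Index = 1220.96 / 944.64 × 100 = 129.2514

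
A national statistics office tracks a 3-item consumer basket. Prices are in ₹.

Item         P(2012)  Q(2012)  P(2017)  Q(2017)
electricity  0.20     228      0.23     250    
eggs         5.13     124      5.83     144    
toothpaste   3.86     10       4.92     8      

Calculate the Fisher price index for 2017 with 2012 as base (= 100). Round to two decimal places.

114.36

Laspeyres component (base-period weights):
ΣP(2017)Q(2012) = 0.23×228 + 5.83×124 + 4.92×10 = 52.44 + 722.92 + 49.2 = 824.56
ΣP(2012)Q(2012) = 0.20×228 + 5.13×124 + 3.86×10 = 45.6 + 636.12 + 38.6 = 720.32
L = 824.56 / 720.32 × 100 = 114.4713
Paasche component (current-period weights):
ΣP(2017)Q(2017) = 0.23×250 + 5.83×144 + 4.92×8 = 57.5 + 839.52 + 39.36 = 936.38
ΣP(2012)Q(2017) = 0.20×250 + 5.13×144 + 3.86×8 = 50 + 738.72 + 30.88 = 819.6
P = 936.38 / 819.6 × 100 = 114.2484
Fisher = √(L × P) = √(114.4713 × 114.2484) = 114.3598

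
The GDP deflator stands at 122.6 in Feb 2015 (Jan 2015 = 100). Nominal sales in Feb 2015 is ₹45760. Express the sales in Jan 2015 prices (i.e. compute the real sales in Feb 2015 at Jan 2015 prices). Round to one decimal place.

37324.6

Real = Nominal ÷ (Index/100) = 45760 ÷ (122.6/100)
     = 45760 ÷ 1.226 = 37324.6330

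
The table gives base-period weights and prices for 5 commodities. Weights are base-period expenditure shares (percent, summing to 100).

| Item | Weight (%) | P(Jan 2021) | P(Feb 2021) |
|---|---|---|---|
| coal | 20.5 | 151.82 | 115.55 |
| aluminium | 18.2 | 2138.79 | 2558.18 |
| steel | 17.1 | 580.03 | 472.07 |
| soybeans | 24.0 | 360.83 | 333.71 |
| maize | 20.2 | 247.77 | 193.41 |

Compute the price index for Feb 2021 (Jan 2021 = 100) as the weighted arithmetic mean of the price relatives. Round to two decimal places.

coal: 20.5 × (115.55/151.82) = 20.5 × 0.761099 = 15.6025
aluminium: 18.2 × (2558.18/2138.79) = 18.2 × 1.196088 = 21.7688
steel: 17.1 × (472.07/580.03) = 17.1 × 0.813872 = 13.9172
soybeans: 24.0 × (333.71/360.83) = 24.0 × 0.924840 = 22.1962
maize: 20.2 × (193.41/247.77) = 20.2 × 0.780603 = 15.7682
Index = Σ wᵢ·(p₁ᵢ/p₀ᵢ) = 15.6025 + 21.7688 + 13.9172 + 22.1962 + 15.7682 = 89.2529

89.25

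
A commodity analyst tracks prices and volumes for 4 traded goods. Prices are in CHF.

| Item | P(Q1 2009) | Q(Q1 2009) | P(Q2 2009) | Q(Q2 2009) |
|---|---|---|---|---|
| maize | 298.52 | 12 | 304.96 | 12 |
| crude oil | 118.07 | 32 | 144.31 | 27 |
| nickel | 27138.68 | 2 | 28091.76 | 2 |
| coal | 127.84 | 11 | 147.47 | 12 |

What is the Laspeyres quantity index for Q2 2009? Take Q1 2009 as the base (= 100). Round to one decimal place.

Laspeyres quantity index uses base-period prices as weights.
ΣP(Q1 2009)·Q(Q2 2009) = 298.52×12 + 118.07×27 + 27138.68×2 + 127.84×12 = 3582.24 + 3187.89 + 54277.36 + 1534.08 = 62581.57
ΣP(Q1 2009)·Q(Q1 2009) = 298.52×12 + 118.07×32 + 27138.68×2 + 127.84×11 = 3582.24 + 3778.24 + 54277.36 + 1406.24 = 63044.08
Index = 62581.57 / 63044.08 × 100 = 99.2664

99.3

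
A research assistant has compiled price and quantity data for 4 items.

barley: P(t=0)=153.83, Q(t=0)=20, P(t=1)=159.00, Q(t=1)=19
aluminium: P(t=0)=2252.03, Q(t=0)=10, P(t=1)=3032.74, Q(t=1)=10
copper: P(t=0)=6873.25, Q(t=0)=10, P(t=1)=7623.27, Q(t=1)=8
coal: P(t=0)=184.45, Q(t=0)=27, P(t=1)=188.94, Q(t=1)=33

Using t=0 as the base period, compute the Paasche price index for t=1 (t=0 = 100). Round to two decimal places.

116.24

Paasche price index uses current-period quantities as weights.
ΣP(t=1)·Q(t=1) = 159.00×19 + 3032.74×10 + 7623.27×8 + 188.94×33 = 3021 + 30327.4 + 60986.16 + 6235.02 = 100569.58
ΣP(t=0)·Q(t=1) = 153.83×19 + 2252.03×10 + 6873.25×8 + 184.45×33 = 2922.77 + 22520.3 + 54986 + 6086.85 = 86515.92
Index = 100569.58 / 86515.92 × 100 = 116.2440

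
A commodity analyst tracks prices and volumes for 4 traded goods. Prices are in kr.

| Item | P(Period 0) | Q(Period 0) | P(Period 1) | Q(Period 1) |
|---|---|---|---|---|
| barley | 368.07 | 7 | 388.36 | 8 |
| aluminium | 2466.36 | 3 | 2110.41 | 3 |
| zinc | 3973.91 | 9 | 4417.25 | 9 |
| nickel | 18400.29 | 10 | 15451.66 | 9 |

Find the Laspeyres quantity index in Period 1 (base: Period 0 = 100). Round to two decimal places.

92.15

Laspeyres quantity index uses base-period prices as weights.
ΣP(Period 0)·Q(Period 1) = 368.07×8 + 2466.36×3 + 3973.91×9 + 18400.29×9 = 2944.56 + 7399.08 + 35765.19 + 165602.61 = 211711.44
ΣP(Period 0)·Q(Period 0) = 368.07×7 + 2466.36×3 + 3973.91×9 + 18400.29×10 = 2576.49 + 7399.08 + 35765.19 + 184002.9 = 229743.66
Index = 211711.44 / 229743.66 × 100 = 92.1512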